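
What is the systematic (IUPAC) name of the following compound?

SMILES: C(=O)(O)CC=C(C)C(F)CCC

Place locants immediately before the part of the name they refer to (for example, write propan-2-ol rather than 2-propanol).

5-fluoro-4-methyloct-3-enoic acid

The longest chain bearing the –COOH group and the multiple bond is 8 carbons long (octane).
The principal characteristic group is a carboxylic acid (terminal –COOH), named with the suffix -oic acid.
There is one C=C double bond, indicated by the ending -ene.
Number the chain so that the carboxylic acid carbon is C-1 by definition.
With this numbering: the double bond between C-3 and C-4; a fluoro group at C-5; a methyl group at C-4.
Prefixes are listed alphabetically: fluoro, methyl.
Putting it together: 5-fluoro-4-methyloct-3-enoic acid.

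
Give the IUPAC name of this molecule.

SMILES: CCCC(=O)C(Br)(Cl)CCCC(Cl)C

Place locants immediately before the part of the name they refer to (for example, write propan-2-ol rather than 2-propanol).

5-bromo-5,9-dichlorodecan-4-one

The longest chain bearing the carbonyl is 10 carbons long (decane).
A ketone (C=O on an internal carbon) is the principal characteristic group, giving the suffix -one.
Number the chain so that numbering from this end puts the carbonyl group at C-4 rather than C-7.
With this numbering: the carbonyl at C-4; a bromo group at C-5; chloro groups at C-5 and C-9.
The substituents are ordered alphabetically, ignoring any di-/tri- multipliers.
Assembling the pieces gives 5-bromo-5,9-dichlorodecan-4-one.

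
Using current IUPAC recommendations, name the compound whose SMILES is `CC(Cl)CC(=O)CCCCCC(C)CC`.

2-chloro-10-methyldodecan-4-one

The longest chain bearing the carbonyl is 12 carbons long (dodecane).
A ketone (C=O on an internal carbon) is the principal characteristic group, giving the suffix -one.
Choose the numbering such that numbering from this end puts the carbonyl group at C-4 rather than C-9.
This places the carbonyl at C-4; a chloro group at C-2; a methyl group at C-10.
The substituents are ordered alphabetically, ignoring any di-/tri- multipliers.
Putting it together: 2-chloro-10-methyldodecan-4-one.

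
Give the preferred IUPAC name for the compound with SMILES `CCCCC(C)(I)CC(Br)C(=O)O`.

The longest carbon chain that includes the –COOH group has 8 carbons, so the parent hydride is octane.
A carboxylic acid (terminal –COOH) is the principal characteristic group, giving the suffix -oic acid.
The numbering direction is chosen so that the carboxylic acid carbon is C-1 by definition.
This places a bromo group at C-2; an iodo group at C-4; a methyl group at C-4.
Substituent prefixes are cited in alphabetical order (multiplying prefixes like di-/tri- are ignored for ordering).
Assembling the pieces gives 2-bromo-4-iodo-4-methyloctanoic acid.

2-bromo-4-iodo-4-methyloctanoic acid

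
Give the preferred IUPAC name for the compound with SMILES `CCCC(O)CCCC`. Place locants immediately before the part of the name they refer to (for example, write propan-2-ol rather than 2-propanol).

The longest carbon chain that includes the –OH group has 8 carbons, so the parent hydride is octane.
The principal characteristic group is an alcohol (–OH), named with the suffix -ol.
Number the chain so that numbering from this end puts the hydroxyl group at C-4 rather than C-5.
That gives the hydroxyl at C-4.
Putting it together: octan-4-ol.

octan-4-ol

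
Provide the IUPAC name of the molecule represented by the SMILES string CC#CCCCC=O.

hept-5-ynal

Counting along the main chain through the –CHO group and the multiple bond gives 7 carbons: the parent is heptane.
An aldehyde (terminal –CHO) is the principal characteristic group, giving the suffix -al.
There is one C≡C triple bond, indicated by the ending -yne.
Number the chain so that the aldehyde carbon is C-1 by definition.
That gives the triple bond between C-5 and C-6.
Putting it together: hept-5-ynal.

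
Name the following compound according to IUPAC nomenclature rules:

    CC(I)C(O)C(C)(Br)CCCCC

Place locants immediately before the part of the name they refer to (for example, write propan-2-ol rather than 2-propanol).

4-bromo-2-iodo-4-methylnonan-3-ol

Counting along the main chain through the –OH group gives 9 carbons: the parent is nonane.
The highest-priority functional group is an alcohol (–OH), so the name ends in -ol.
Number the chain so that numbering from this end puts the hydroxyl group at C-3 rather than C-7.
That gives the hydroxyl at C-3; a bromo group at C-4; an iodo group at C-2; a methyl group at C-4.
Substituent prefixes are cited in alphabetical order (multiplying prefixes like di-/tri- are ignored for ordering).
Assembling the pieces gives 4-bromo-2-iodo-4-methylnonan-3-ol.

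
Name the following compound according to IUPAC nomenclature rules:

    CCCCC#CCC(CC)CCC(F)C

8-ethyl-11-fluorododec-5-yne

Counting along the main chain through the multiple bond gives 12 carbons: the parent is dodecane.
There is one C≡C triple bond, indicated by the ending -yne.
Choose the numbering such that numbering from this end puts the triple bond at C-5 rather than C-7.
That gives the triple bond between C-5 and C-6; an ethyl group at C-8; a fluoro group at C-11.
Substituent prefixes are cited in alphabetical order (multiplying prefixes like di-/tri- are ignored for ordering).
Assembling the pieces gives 8-ethyl-11-fluorododec-5-yne.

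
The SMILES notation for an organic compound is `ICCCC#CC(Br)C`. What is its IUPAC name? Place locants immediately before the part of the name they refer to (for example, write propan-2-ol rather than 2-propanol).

Counting along the main chain through the multiple bond gives 7 carbons: the parent is heptane.
A C≡C triple bond in the chain gives the infix -yne-.
Choose the numbering such that numbering from this end puts the triple bond at C-3 rather than C-4.
That gives the triple bond between C-3 and C-4; a bromo group at C-2; an iodo group at C-7.
The substituents are ordered alphabetically, ignoring any di-/tri- multipliers.
The name is 2-bromo-7-iodohept-3-yne.

2-bromo-7-iodohept-3-yne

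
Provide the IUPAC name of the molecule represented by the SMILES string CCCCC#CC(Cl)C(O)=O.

The longest chain bearing the –COOH group and the multiple bond is 8 carbons long (octane).
The highest-priority functional group is a carboxylic acid (terminal –COOH), so the name ends in -oic acid.
A C≡C triple bond in the chain gives the infix -yne-.
Number the chain so that the carboxylic acid carbon is C-1 by definition.
This places the triple bond between C-3 and C-4; a chloro group at C-2.
The name is 2-chlorooct-3-ynoic acid.

2-chlorooct-3-ynoic acid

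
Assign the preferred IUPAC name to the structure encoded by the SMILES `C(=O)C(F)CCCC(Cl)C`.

The longest carbon chain that includes the –CHO group has 7 carbons, so the parent hydride is heptane.
The principal characteristic group is an aldehyde (terminal –CHO), named with the suffix -al.
The numbering direction is chosen so that the aldehyde carbon is C-1 by definition.
With this numbering: a chloro group at C-6; a fluoro group at C-2.
Prefixes are listed alphabetically: chloro, fluoro.
Assembling the pieces gives 6-chloro-2-fluoroheptanal.

6-chloro-2-fluoroheptanal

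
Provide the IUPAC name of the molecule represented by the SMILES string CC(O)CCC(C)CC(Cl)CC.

The longest carbon chain that includes the –OH group has 9 carbons, so the parent hydride is nonane.
The highest-priority functional group is an alcohol (–OH), so the name ends in -ol.
The numbering direction is chosen so that numbering from this end puts the hydroxyl group at C-2 rather than C-8.
That gives the hydroxyl at C-2; a chloro group at C-7; a methyl group at C-5.
Substituent prefixes are cited in alphabetical order (multiplying prefixes like di-/tri- are ignored for ordering).
Putting it together: 7-chloro-5-methylnonan-2-ol.

7-chloro-5-methylnonan-2-ol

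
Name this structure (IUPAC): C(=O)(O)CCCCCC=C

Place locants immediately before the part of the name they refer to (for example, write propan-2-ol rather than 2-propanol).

oct-7-enoic acid

The longest chain bearing the –COOH group and the multiple bond is 8 carbons long (octane).
The highest-priority functional group is a carboxylic acid (terminal –COOH), so the name ends in -oic acid.
The chain contains a C=C double bond, so the unsaturation ending is -ene.
The numbering direction is chosen so that the carboxylic acid carbon is C-1 by definition.
This places the double bond between C-7 and C-8.
The name is oct-7-enoic acid.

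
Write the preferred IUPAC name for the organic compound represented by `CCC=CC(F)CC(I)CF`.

5,8-difluoro-7-iodooct-3-ene

The longest carbon chain that includes the multiple bond has 8 carbons, so the parent hydride is octane.
There is one C=C double bond, indicated by the ending -ene.
Choose the numbering such that numbering from this end puts the double bond at C-3 rather than C-5.
With this numbering: the double bond between C-3 and C-4; fluoro groups at C-5 and C-8; an iodo group at C-7.
The substituents are ordered alphabetically, ignoring any di-/tri- multipliers.
The name is 5,8-difluoro-7-iodooct-3-ene.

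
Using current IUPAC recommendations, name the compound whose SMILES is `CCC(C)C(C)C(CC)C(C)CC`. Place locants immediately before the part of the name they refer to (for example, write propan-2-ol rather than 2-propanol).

The parent chain contains 8 carbons (octane).
Number the chain so that the locant sets are identical either way, so the alphabetically earlier ethyl substituent takes the lower locant (4 rather than 5).
This places an ethyl group at C-4; methyl groups at C-3 and C-5 and C-6.
Substituent prefixes are cited in alphabetical order (multiplying prefixes like di-/tri- are ignored for ordering).
The name is 4-ethyl-3,5,6-trimethyloctane.

4-ethyl-3,5,6-trimethyloctane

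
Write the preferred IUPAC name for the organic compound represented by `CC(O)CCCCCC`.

Counting along the main chain through the –OH group gives 8 carbons: the parent is octane.
The highest-priority functional group is an alcohol (–OH), so the name ends in -ol.
The numbering direction is chosen so that numbering from this end puts the hydroxyl group at C-2 rather than C-7.
With this numbering: the hydroxyl at C-2.
The name is octan-2-ol.

octan-2-ol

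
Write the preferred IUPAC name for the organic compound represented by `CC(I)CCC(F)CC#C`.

4-fluoro-7-iodooct-1-yne

Counting along the main chain through the multiple bond gives 8 carbons: the parent is octane.
The chain contains a C≡C triple bond, so the unsaturation ending is -yne.
Number the chain so that numbering from this end puts the triple bond at C-1 rather than C-7.
This places the triple bond between C-1 and C-2; a fluoro group at C-4; an iodo group at C-7.
Prefixes are listed alphabetically: fluoro, iodo.
Assembling the pieces gives 4-fluoro-7-iodooct-1-yne.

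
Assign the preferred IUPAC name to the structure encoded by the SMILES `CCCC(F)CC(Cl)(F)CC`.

The parent chain contains 8 carbons (octane).
The numbering direction is chosen so that the substituent locant set {3,3,5} is lower than {4,6,6} at the first point of difference.
With this numbering: a chloro group at C-3; fluoro groups at C-3 and C-5.
Substituent prefixes are cited in alphabetical order (multiplying prefixes like di-/tri- are ignored for ordering).
Assembling the pieces gives 3-chloro-3,5-difluorooctane.

3-chloro-3,5-difluorooctane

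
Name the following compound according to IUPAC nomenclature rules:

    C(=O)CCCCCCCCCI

Counting along the main chain through the –CHO group gives 10 carbons: the parent is decane.
An aldehyde (terminal –CHO) is the principal characteristic group, giving the suffix -al.
Choose the numbering such that the aldehyde carbon is C-1 by definition.
This places an iodo group at C-10.
The name is 10-iododecanal.

10-iododecanal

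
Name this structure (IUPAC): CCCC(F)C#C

Counting along the main chain through the multiple bond gives 6 carbons: the parent is hexane.
The chain contains a C≡C triple bond, so the unsaturation ending is -yne.
Number the chain so that numbering from this end puts the triple bond at C-1 rather than C-5.
That gives the triple bond between C-1 and C-2; a fluoro group at C-3.
Putting it together: 3-fluorohex-1-yne.

3-fluorohex-1-yne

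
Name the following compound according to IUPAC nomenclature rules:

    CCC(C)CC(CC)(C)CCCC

The longest carbon chain is 9 atoms: the parent is nonane.
Number the chain so that the substituent locant set {3,5,5} is lower than {5,5,7} at the first point of difference.
With this numbering: an ethyl group at C-5; methyl groups at C-3 and C-5.
The substituents are ordered alphabetically, ignoring any di-/tri- multipliers.
The name is 5-ethyl-3,5-dimethylnonane.

5-ethyl-3,5-dimethylnonane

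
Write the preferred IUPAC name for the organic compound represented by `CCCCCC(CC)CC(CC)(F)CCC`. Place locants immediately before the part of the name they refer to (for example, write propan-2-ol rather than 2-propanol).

4,6-diethyl-4-fluoroundecane

The parent chain contains 11 carbons (undecane).
Number the chain so that the substituent locant set {4,4,6} is lower than {6,8,8} at the first point of difference.
This places ethyl groups at C-4 and C-6; a fluoro group at C-4.
The substituents are ordered alphabetically, ignoring any di-/tri- multipliers.
Putting it together: 4,6-diethyl-4-fluoroundecane.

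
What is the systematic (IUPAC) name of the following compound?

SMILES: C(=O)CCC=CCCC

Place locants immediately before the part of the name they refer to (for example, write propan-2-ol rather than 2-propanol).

oct-4-enal

Counting along the main chain through the –CHO group and the multiple bond gives 8 carbons: the parent is octane.
The principal characteristic group is an aldehyde (terminal –CHO), named with the suffix -al.
There is one C=C double bond, indicated by the ending -ene.
The numbering direction is chosen so that the aldehyde carbon is C-1 by definition.
With this numbering: the double bond between C-4 and C-5.
Assembling the pieces gives oct-4-enal.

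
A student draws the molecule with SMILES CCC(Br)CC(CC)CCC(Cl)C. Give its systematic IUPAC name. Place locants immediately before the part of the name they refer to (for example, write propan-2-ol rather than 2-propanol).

7-bromo-2-chloro-5-ethylnonane

The parent chain contains 9 carbons (nonane).
Number the chain so that the substituent locant set {2,5,7} is lower than {3,5,8} at the first point of difference.
That gives a bromo group at C-7; a chloro group at C-2; an ethyl group at C-5.
The substituents are ordered alphabetically, ignoring any di-/tri- multipliers.
Assembling the pieces gives 7-bromo-2-chloro-5-ethylnonane.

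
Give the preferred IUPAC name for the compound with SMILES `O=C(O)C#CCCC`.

The longest chain bearing the –COOH group and the multiple bond is 6 carbons long (hexane).
The highest-priority functional group is a carboxylic acid (terminal –COOH), so the name ends in -oic acid.
There is one C≡C triple bond, indicated by the ending -yne.
Number the chain so that the carboxylic acid carbon is C-1 by definition.
That gives the triple bond between C-2 and C-3.
Putting it together: hex-2-ynoic acid.

hex-2-ynoic acid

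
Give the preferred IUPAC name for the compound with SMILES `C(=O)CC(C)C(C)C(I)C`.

5-iodo-3,4-dimethylhexanal

The longest carbon chain that includes the –CHO group has 6 carbons, so the parent hydride is hexane.
An aldehyde (terminal –CHO) is the principal characteristic group, giving the suffix -al.
Choose the numbering such that the aldehyde carbon is C-1 by definition.
That gives an iodo group at C-5; methyl groups at C-3 and C-4.
Prefixes are listed alphabetically: iodo, methyl.
The name is 5-iodo-3,4-dimethylhexanal.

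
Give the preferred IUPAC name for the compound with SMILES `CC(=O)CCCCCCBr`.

Counting along the main chain through the carbonyl gives 8 carbons: the parent is octane.
The highest-priority functional group is a ketone (C=O on an internal carbon), so the name ends in -one.
Choose the numbering such that numbering from this end puts the carbonyl group at C-2 rather than C-7.
With this numbering: the carbonyl at C-2; a bromo group at C-8.
The name is 8-bromooctan-2-one.

8-bromooctan-2-one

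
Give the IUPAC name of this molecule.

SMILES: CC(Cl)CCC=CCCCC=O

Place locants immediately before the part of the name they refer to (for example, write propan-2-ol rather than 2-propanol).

The longest carbon chain that includes the –CHO group and the multiple bond has 10 carbons, so the parent hydride is decane.
The highest-priority functional group is an aldehyde (terminal –CHO), so the name ends in -al.
The chain contains a C=C double bond, so the unsaturation ending is -ene.
Number the chain so that the aldehyde carbon is C-1 by definition.
With this numbering: the double bond between C-5 and C-6; a chloro group at C-9.
The name is 9-chlorodec-5-enal.

9-chlorodec-5-enal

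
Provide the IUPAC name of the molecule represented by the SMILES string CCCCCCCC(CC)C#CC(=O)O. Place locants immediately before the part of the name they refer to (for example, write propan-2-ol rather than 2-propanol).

The longest carbon chain that includes the –COOH group and the multiple bond has 11 carbons, so the parent hydride is undecane.
The principal characteristic group is a carboxylic acid (terminal –COOH), named with the suffix -oic acid.
There is one C≡C triple bond, indicated by the ending -yne.
Number the chain so that the carboxylic acid carbon is C-1 by definition.
With this numbering: the triple bond between C-2 and C-3; an ethyl group at C-4.
Assembling the pieces gives 4-ethylundec-2-ynoic acid.

4-ethylundec-2-ynoic acid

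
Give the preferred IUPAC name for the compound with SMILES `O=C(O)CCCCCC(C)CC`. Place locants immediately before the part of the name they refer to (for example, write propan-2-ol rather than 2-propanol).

Counting along the main chain through the –COOH group gives 9 carbons: the parent is nonane.
The highest-priority functional group is a carboxylic acid (terminal –COOH), so the name ends in -oic acid.
Number the chain so that the carboxylic acid carbon is C-1 by definition.
With this numbering: a methyl group at C-7.
The name is 7-methylnonanoic acid.

7-methylnonanoic acid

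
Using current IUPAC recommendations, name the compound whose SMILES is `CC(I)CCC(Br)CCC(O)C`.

5-bromo-8-iodononan-2-ol

The longest carbon chain that includes the –OH group has 9 carbons, so the parent hydride is nonane.
An alcohol (–OH) is the principal characteristic group, giving the suffix -ol.
The numbering direction is chosen so that numbering from this end puts the hydroxyl group at C-2 rather than C-8.
That gives the hydroxyl at C-2; a bromo group at C-5; an iodo group at C-8.
Prefixes are listed alphabetically: bromo, iodo.
Putting it together: 5-bromo-8-iodononan-2-ol.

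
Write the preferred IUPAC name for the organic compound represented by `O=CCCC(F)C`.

The longest carbon chain that includes the –CHO group has 5 carbons, so the parent hydride is pentane.
The highest-priority functional group is an aldehyde (terminal –CHO), so the name ends in -al.
Number the chain so that the aldehyde carbon is C-1 by definition.
This places a fluoro group at C-4.
Assembling the pieces gives 4-fluoropentanal.

4-fluoropentanal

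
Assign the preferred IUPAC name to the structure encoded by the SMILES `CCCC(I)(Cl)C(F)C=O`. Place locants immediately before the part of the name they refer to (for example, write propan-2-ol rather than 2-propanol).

3-chloro-2-fluoro-3-iodohexanal

The longest chain bearing the –CHO group is 6 carbons long (hexane).
The highest-priority functional group is an aldehyde (terminal –CHO), so the name ends in -al.
Number the chain so that the aldehyde carbon is C-1 by definition.
With this numbering: a chloro group at C-3; a fluoro group at C-2; an iodo group at C-3.
Prefixes are listed alphabetically: chloro, fluoro, iodo.
Putting it together: 3-chloro-2-fluoro-3-iodohexanal.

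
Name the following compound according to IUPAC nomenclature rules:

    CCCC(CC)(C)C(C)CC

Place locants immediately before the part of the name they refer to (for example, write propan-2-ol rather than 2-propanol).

The parent chain contains 7 carbons (heptane).
Choose the numbering such that the substituent locant set {3,4,4} is lower than {4,4,5} at the first point of difference.
This places an ethyl group at C-4; methyl groups at C-3 and C-4.
Prefixes are listed alphabetically: ethyl, methyl.
Assembling the pieces gives 4-ethyl-3,4-dimethylheptane.

4-ethyl-3,4-dimethylheptane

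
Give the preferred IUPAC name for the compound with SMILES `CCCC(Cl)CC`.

The longest carbon chain is 6 atoms: the parent is hexane.
Number the chain so that the substituent locant set {3} is lower than {4} at the first point of difference.
That gives a chloro group at C-3.
The name is 3-chlorohexane.

3-chlorohexane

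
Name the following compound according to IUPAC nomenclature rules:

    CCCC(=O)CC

hexan-3-one

The longest chain bearing the carbonyl is 6 carbons long (hexane).
The highest-priority functional group is a ketone (C=O on an internal carbon), so the name ends in -one.
Number the chain so that numbering from this end puts the carbonyl group at C-3 rather than C-4.
With this numbering: the carbonyl at C-3.
Assembling the pieces gives hexan-3-one.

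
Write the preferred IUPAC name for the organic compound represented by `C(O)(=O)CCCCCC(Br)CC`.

7-bromononanoic acid

Counting along the main chain through the –COOH group gives 9 carbons: the parent is nonane.
The principal characteristic group is a carboxylic acid (terminal –COOH), named with the suffix -oic acid.
The numbering direction is chosen so that the carboxylic acid carbon is C-1 by definition.
This places a bromo group at C-7.
Assembling the pieces gives 7-bromononanoic acid.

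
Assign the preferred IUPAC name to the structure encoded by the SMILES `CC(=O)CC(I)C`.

4-iodopentan-2-one

The longest carbon chain that includes the carbonyl has 5 carbons, so the parent hydride is pentane.
The highest-priority functional group is a ketone (C=O on an internal carbon), so the name ends in -one.
Number the chain so that numbering from this end puts the carbonyl group at C-2 rather than C-4.
With this numbering: the carbonyl at C-2; an iodo group at C-4.
Putting it together: 4-iodopentan-2-one.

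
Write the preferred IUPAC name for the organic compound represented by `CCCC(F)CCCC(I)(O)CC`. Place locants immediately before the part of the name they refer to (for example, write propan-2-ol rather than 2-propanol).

The longest carbon chain that includes the –OH group has 10 carbons, so the parent hydride is decane.
An alcohol (–OH) is the principal characteristic group, giving the suffix -ol.
Choose the numbering such that numbering from this end puts the hydroxyl group at C-3 rather than C-8.
This places the hydroxyl at C-3; a fluoro group at C-7; an iodo group at C-3.
The substituents are ordered alphabetically, ignoring any di-/tri- multipliers.
The name is 7-fluoro-3-iododecan-3-ol.

7-fluoro-3-iododecan-3-ol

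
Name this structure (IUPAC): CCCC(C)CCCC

4-methyloctane

The longest continuous carbon chain has 8 atoms, so the parent hydride is octane.
Choose the numbering such that the substituent locant set {4} is lower than {5} at the first point of difference.
This places a methyl group at C-4.
Putting it together: 4-methyloctane.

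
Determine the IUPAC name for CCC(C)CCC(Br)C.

The longest continuous carbon chain has 7 atoms, so the parent hydride is heptane.
Number the chain so that the substituent locant set {2,5} is lower than {3,6} at the first point of difference.
That gives a bromo group at C-2; a methyl group at C-5.
Substituent prefixes are cited in alphabetical order (multiplying prefixes like di-/tri- are ignored for ordering).
Assembling the pieces gives 2-bromo-5-methylheptane.

2-bromo-5-methylheptane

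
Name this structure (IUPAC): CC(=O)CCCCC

The longest chain bearing the carbonyl is 7 carbons long (heptane).
A ketone (C=O on an internal carbon) is the principal characteristic group, giving the suffix -one.
Number the chain so that numbering from this end puts the carbonyl group at C-2 rather than C-6.
With this numbering: the carbonyl at C-2.
Putting it together: heptan-2-one.

heptan-2-one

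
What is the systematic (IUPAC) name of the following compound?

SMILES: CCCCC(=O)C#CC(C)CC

8-methyldec-6-yn-5-one

Counting along the main chain through the carbonyl and the multiple bond gives 10 carbons: the parent is decane.
The highest-priority functional group is a ketone (C=O on an internal carbon), so the name ends in -one.
There is one C≡C triple bond, indicated by the ending -yne.
Number the chain so that numbering from this end puts the carbonyl group at C-5 rather than C-6.
This places the carbonyl at C-5; the triple bond between C-6 and C-7; a methyl group at C-8.
The name is 8-methyldec-6-yn-5-one.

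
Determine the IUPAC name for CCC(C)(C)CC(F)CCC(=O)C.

Counting along the main chain through the carbonyl gives 9 carbons: the parent is nonane.
The principal characteristic group is a ketone (C=O on an internal carbon), named with the suffix -one.
Number the chain so that numbering from this end puts the carbonyl group at C-2 rather than C-8.
With this numbering: the carbonyl at C-2; a fluoro group at C-5; two methyl groups at C-7.
The substituents are ordered alphabetically, ignoring any di-/tri- multipliers.
Assembling the pieces gives 5-fluoro-7,7-dimethylnonan-2-one.

5-fluoro-7,7-dimethylnonan-2-one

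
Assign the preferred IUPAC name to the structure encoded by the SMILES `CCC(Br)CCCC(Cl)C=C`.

The longest chain bearing the multiple bond is 9 carbons long (nonane).
There is one C=C double bond, indicated by the ending -ene.
Choose the numbering such that numbering from this end puts the double bond at C-1 rather than C-8.
This places the double bond between C-1 and C-2; a bromo group at C-7; a chloro group at C-3.
Prefixes are listed alphabetically: bromo, chloro.
Assembling the pieces gives 7-bromo-3-chloronon-1-ene.

7-bromo-3-chloronon-1-ene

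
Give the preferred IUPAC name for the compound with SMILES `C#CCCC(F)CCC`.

The longest carbon chain that includes the multiple bond has 8 carbons, so the parent hydride is octane.
The chain contains a C≡C triple bond, so the unsaturation ending is -yne.
Choose the numbering such that numbering from this end puts the triple bond at C-1 rather than C-7.
With this numbering: the triple bond between C-1 and C-2; a fluoro group at C-5.
Assembling the pieces gives 5-fluorooct-1-yne.

5-fluorooct-1-yne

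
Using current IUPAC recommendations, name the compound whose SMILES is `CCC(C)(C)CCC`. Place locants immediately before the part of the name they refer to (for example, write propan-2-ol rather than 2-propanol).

3,3-dimethylhexane

The longest carbon chain is 6 atoms: the parent is hexane.
Number the chain so that the substituent locant set {3,3} is lower than {4,4} at the first point of difference.
That gives two methyl groups at C-3.
Putting it together: 3,3-dimethylhexane.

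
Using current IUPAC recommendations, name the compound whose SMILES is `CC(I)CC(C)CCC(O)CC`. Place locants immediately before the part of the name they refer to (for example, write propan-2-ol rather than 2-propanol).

8-iodo-6-methylnonan-3-ol

Counting along the main chain through the –OH group gives 9 carbons: the parent is nonane.
An alcohol (–OH) is the principal characteristic group, giving the suffix -ol.
Number the chain so that numbering from this end puts the hydroxyl group at C-3 rather than C-7.
This places the hydroxyl at C-3; an iodo group at C-8; a methyl group at C-6.
Substituent prefixes are cited in alphabetical order (multiplying prefixes like di-/tri- are ignored for ordering).
The name is 8-iodo-6-methylnonan-3-ol.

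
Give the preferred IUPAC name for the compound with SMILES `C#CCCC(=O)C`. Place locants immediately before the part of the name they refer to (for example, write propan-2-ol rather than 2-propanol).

hex-5-yn-2-one

The longest carbon chain that includes the carbonyl and the multiple bond has 6 carbons, so the parent hydride is hexane.
The principal characteristic group is a ketone (C=O on an internal carbon), named with the suffix -one.
There is one C≡C triple bond, indicated by the ending -yne.
Number the chain so that numbering from this end puts the carbonyl group at C-2 rather than C-5.
This places the carbonyl at C-2; the triple bond between C-5 and C-6.
The name is hex-5-yn-2-one.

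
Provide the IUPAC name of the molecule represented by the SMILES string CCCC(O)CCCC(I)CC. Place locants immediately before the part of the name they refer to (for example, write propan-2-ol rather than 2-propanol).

8-iododecan-4-ol

The longest chain bearing the –OH group is 10 carbons long (decane).
An alcohol (–OH) is the principal characteristic group, giving the suffix -ol.
Number the chain so that numbering from this end puts the hydroxyl group at C-4 rather than C-7.
That gives the hydroxyl at C-4; an iodo group at C-8.
Putting it together: 8-iododecan-4-ol.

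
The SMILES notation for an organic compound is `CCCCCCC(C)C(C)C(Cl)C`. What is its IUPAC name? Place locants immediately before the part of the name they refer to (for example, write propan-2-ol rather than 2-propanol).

The parent chain contains 10 carbons (decane).
Number the chain so that the substituent locant set {2,3,4} is lower than {7,8,9} at the first point of difference.
That gives a chloro group at C-2; methyl groups at C-3 and C-4.
Prefixes are listed alphabetically: chloro, methyl.
Putting it together: 2-chloro-3,4-dimethyldecane.

2-chloro-3,4-dimethyldecane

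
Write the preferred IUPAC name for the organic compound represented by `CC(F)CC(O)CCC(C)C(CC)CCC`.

8-ethyl-2-fluoro-7-methylundecan-4-ol

The longest chain bearing the –OH group is 11 carbons long (undecane).
The highest-priority functional group is an alcohol (–OH), so the name ends in -ol.
Choose the numbering such that numbering from this end puts the hydroxyl group at C-4 rather than C-8.
This places the hydroxyl at C-4; an ethyl group at C-8; a fluoro group at C-2; a methyl group at C-7.
Substituent prefixes are cited in alphabetical order (multiplying prefixes like di-/tri- are ignored for ordering).
The name is 8-ethyl-2-fluoro-7-methylundecan-4-ol.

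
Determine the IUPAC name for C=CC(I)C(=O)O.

2-iodobut-3-enoic acid

The longest chain bearing the –COOH group and the multiple bond is 4 carbons long (butane).
The principal characteristic group is a carboxylic acid (terminal –COOH), named with the suffix -oic acid.
There is one C=C double bond, indicated by the ending -ene.
The numbering direction is chosen so that the carboxylic acid carbon is C-1 by definition.
With this numbering: the double bond between C-3 and C-4; an iodo group at C-2.
Putting it together: 2-iodobut-3-enoic acid.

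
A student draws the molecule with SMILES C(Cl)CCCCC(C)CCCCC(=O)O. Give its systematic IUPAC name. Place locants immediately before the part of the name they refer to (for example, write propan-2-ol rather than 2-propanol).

11-chloro-6-methylundecanoic acid

The longest chain bearing the –COOH group is 11 carbons long (undecane).
A carboxylic acid (terminal –COOH) is the principal characteristic group, giving the suffix -oic acid.
Number the chain so that the carboxylic acid carbon is C-1 by definition.
This places a chloro group at C-11; a methyl group at C-6.
Prefixes are listed alphabetically: chloro, methyl.
Assembling the pieces gives 11-chloro-6-methylundecanoic acid.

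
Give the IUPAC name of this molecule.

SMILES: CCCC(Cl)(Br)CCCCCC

The longest carbon chain is 10 atoms: the parent is decane.
Choose the numbering such that the substituent locant set {4,4} is lower than {7,7} at the first point of difference.
With this numbering: a bromo group at C-4; a chloro group at C-4.
Prefixes are listed alphabetically: bromo, chloro.
The name is 4-bromo-4-chlorodecane.

4-bromo-4-chlorodecane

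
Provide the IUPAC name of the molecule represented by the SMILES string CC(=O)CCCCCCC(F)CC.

9-fluoroundecan-2-one

Counting along the main chain through the carbonyl gives 11 carbons: the parent is undecane.
A ketone (C=O on an internal carbon) is the principal characteristic group, giving the suffix -one.
Number the chain so that numbering from this end puts the carbonyl group at C-2 rather than C-10.
With this numbering: the carbonyl at C-2; a fluoro group at C-9.
The name is 9-fluoroundecan-2-one.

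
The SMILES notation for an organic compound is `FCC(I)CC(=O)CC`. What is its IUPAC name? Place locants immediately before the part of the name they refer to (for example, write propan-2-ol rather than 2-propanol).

The longest carbon chain that includes the carbonyl has 6 carbons, so the parent hydride is hexane.
The principal characteristic group is a ketone (C=O on an internal carbon), named with the suffix -one.
Choose the numbering such that numbering from this end puts the carbonyl group at C-3 rather than C-4.
That gives the carbonyl at C-3; a fluoro group at C-6; an iodo group at C-5.
Prefixes are listed alphabetically: fluoro, iodo.
Assembling the pieces gives 6-fluoro-5-iodohexan-3-one.

6-fluoro-5-iodohexan-3-one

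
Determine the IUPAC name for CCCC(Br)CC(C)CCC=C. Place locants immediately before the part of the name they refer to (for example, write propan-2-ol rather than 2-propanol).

The longest chain bearing the multiple bond is 10 carbons long (decane).
A C=C double bond in the chain gives the infix -ene-.
Choose the numbering such that numbering from this end puts the double bond at C-1 rather than C-9.
That gives the double bond between C-1 and C-2; a bromo group at C-7; a methyl group at C-5.
Substituent prefixes are cited in alphabetical order (multiplying prefixes like di-/tri- are ignored for ordering).
Assembling the pieces gives 7-bromo-5-methyldec-1-ene.

7-bromo-5-methyldec-1-ene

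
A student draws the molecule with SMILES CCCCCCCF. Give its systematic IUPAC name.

1-fluoroheptane

The longest continuous carbon chain has 7 atoms, so the parent hydride is heptane.
Number the chain so that the substituent locant set {1} is lower than {7} at the first point of difference.
That gives a fluoro group at C-1.
The name is 1-fluoroheptane.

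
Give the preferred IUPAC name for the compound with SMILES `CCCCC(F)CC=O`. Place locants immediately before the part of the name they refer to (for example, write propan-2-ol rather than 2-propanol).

3-fluoroheptanal

The longest carbon chain that includes the –CHO group has 7 carbons, so the parent hydride is heptane.
The principal characteristic group is an aldehyde (terminal –CHO), named with the suffix -al.
Choose the numbering such that the aldehyde carbon is C-1 by definition.
That gives a fluoro group at C-3.
Putting it together: 3-fluoroheptanal.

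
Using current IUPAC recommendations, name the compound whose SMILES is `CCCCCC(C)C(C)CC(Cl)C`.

The longest continuous carbon chain has 10 atoms, so the parent hydride is decane.
The numbering direction is chosen so that the substituent locant set {2,4,5} is lower than {6,7,9} at the first point of difference.
With this numbering: a chloro group at C-2; methyl groups at C-4 and C-5.
The substituents are ordered alphabetically, ignoring any di-/tri- multipliers.
Putting it together: 2-chloro-4,5-dimethyldecane.

2-chloro-4,5-dimethyldecane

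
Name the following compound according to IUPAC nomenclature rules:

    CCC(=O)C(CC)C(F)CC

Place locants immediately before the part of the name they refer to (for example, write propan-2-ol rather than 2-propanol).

4-ethyl-5-fluoroheptan-3-one

Counting along the main chain through the carbonyl gives 7 carbons: the parent is heptane.
The highest-priority functional group is a ketone (C=O on an internal carbon), so the name ends in -one.
Number the chain so that numbering from this end puts the carbonyl group at C-3 rather than C-5.
This places the carbonyl at C-3; an ethyl group at C-4; a fluoro group at C-5.
The substituents are ordered alphabetically, ignoring any di-/tri- multipliers.
Putting it together: 4-ethyl-5-fluoroheptan-3-one.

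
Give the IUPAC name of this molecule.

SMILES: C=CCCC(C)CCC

Counting along the main chain through the multiple bond gives 8 carbons: the parent is octane.
The chain contains a C=C double bond, so the unsaturation ending is -ene.
Choose the numbering such that numbering from this end puts the double bond at C-1 rather than C-7.
With this numbering: the double bond between C-1 and C-2; a methyl group at C-5.
The name is 5-methyloct-1-ene.

5-methyloct-1-ene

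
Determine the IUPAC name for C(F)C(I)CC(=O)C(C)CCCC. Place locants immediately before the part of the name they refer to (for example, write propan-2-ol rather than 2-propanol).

1-fluoro-2-iodo-5-methylnonan-4-one

Counting along the main chain through the carbonyl gives 9 carbons: the parent is nonane.
A ketone (C=O on an internal carbon) is the principal characteristic group, giving the suffix -one.
Number the chain so that numbering from this end puts the carbonyl group at C-4 rather than C-6.
With this numbering: the carbonyl at C-4; a fluoro group at C-1; an iodo group at C-2; a methyl group at C-5.
The substituents are ordered alphabetically, ignoring any di-/tri- multipliers.
Assembling the pieces gives 1-fluoro-2-iodo-5-methylnonan-4-one.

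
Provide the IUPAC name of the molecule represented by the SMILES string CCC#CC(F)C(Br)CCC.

The longest chain bearing the multiple bond is 9 carbons long (nonane).
A C≡C triple bond in the chain gives the infix -yne-.
Choose the numbering such that numbering from this end puts the triple bond at C-3 rather than C-6.
This places the triple bond between C-3 and C-4; a bromo group at C-6; a fluoro group at C-5.
The substituents are ordered alphabetically, ignoring any di-/tri- multipliers.
Putting it together: 6-bromo-5-fluoronon-3-yne.

6-bromo-5-fluoronon-3-yne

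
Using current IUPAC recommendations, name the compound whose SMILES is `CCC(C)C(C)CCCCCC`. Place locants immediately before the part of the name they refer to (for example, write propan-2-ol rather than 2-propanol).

The parent chain contains 10 carbons (decane).
Number the chain so that the substituent locant set {3,4} is lower than {7,8} at the first point of difference.
With this numbering: methyl groups at C-3 and C-4.
Putting it together: 3,4-dimethyldecane.

3,4-dimethyldecane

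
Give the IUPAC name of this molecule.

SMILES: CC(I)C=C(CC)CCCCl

Counting along the main chain through the multiple bond gives 7 carbons: the parent is heptane.
A C=C double bond in the chain gives the infix -ene-.
The numbering direction is chosen so that numbering from this end puts the double bond at C-3 rather than C-4.
With this numbering: the double bond between C-3 and C-4; a chloro group at C-7; an ethyl group at C-4; an iodo group at C-2.
Prefixes are listed alphabetically: chloro, ethyl, iodo.
Putting it together: 7-chloro-4-ethyl-2-iodohept-3-ene.

7-chloro-4-ethyl-2-iodohept-3-ene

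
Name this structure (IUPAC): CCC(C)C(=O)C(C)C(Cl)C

2-chloro-3,5-dimethylheptan-4-one

The longest chain bearing the carbonyl is 7 carbons long (heptane).
A ketone (C=O on an internal carbon) is the principal characteristic group, giving the suffix -one.
The numbering direction is chosen so that the substituent locant set {2,3,5} is lower than {3,5,6} at the first point of difference.
This places the carbonyl at C-4; a chloro group at C-2; methyl groups at C-3 and C-5.
The substituents are ordered alphabetically, ignoring any di-/tri- multipliers.
The name is 2-chloro-3,5-dimethylheptan-4-one.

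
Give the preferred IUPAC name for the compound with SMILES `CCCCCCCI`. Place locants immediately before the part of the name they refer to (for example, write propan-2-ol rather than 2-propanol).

The parent chain contains 7 carbons (heptane).
Number the chain so that the substituent locant set {1} is lower than {7} at the first point of difference.
This places an iodo group at C-1.
Assembling the pieces gives 1-iodoheptane.

1-iodoheptane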